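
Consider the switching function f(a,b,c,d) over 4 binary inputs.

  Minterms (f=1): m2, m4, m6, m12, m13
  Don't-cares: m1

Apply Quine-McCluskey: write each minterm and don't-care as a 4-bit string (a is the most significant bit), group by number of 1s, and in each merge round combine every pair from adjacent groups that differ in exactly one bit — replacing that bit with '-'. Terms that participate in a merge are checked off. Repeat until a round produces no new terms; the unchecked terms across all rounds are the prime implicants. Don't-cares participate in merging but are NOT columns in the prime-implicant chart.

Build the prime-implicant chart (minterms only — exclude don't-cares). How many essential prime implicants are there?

2

Round 0: 0001 0010✓ 0100✓ 0110✓ 1100✓ 1101✓
Round 1: -100 0-10 01-0 110-
PIs = {-100, 0-10, 0001, 01-0, 110-}
Coverage chart:
  m2: 0-10 ←essential
  m4: -100,01-0
  m6: 0-10,01-0
  m12: -100,110-
  m13: 110- ←essential
Essential: 0-10, 110-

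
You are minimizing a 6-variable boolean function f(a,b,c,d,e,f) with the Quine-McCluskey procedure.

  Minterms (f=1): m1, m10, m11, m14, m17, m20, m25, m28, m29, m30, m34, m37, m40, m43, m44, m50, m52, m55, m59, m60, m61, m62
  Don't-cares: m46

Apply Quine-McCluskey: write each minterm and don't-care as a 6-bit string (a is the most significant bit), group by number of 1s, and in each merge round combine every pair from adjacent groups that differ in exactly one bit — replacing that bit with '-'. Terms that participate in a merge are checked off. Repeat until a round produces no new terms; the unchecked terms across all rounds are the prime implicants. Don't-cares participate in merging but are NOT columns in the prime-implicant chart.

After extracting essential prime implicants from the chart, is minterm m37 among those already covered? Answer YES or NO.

YES

Round 0: 000001✓ 001010✓ 001011✓ 001110✓ 010001✓ 010100✓ 011001✓ 011100✓ 011101✓ 011110✓ 100010✓ 100101 101000✓ 101011✓ 101100✓ 101110✓ 110010✓ 110100✓ 110111 111011✓ 111100✓ 111101✓ 111110✓
Round 1: -01011 -01110✓ -10100✓ -11100✓ -11101✓ -11110✓ 0-0001 0-1110✓ 001-10 00101- 01-001 01-100✓ 011-01 0111-0✓ 01110-✓ 1-0010 1-1011 1-1100✓ 1-1110✓ 101-00 1011-0✓ 11-100✓ 1111-0✓ 11110-✓
Round 2: --1110 -1-100 -111-0 -1110- 1-11-0
PIs = {--1110, -01011, -1-100, -111-0, -1110-, 0-0001, 001-10, 00101-, 01-001, 011-01, 1-0010, 1-1011, 1-11-0, 100101, 101-00, 110111}
Coverage chart:
  m1: 0-0001 ←essential
  m10: 001-10,00101-
  m11: -01011,00101-
  m14: --1110,001-10
  m17: 0-0001,01-001
  m20: -1-100 ←essential
  m25: 01-001,011-01
  m28: -1-100,-111-0,-1110-
  m29: -1110-,011-01
  m30: --1110,-111-0
  m34: 1-0010 ←essential
  m37: 100101 ←essential
  m40: 101-00 ←essential
  m43: -01011,1-1011
  m44: 1-11-0,101-00
  m50: 1-0010 ←essential
  m52: -1-100 ←essential
  m55: 110111 ←essential
  m59: 1-1011 ←essential
  m60: -1-100,-111-0,-1110-,1-11-0
  m61: -1110- ←essential
  m62: --1110,-111-0,1-11-0
Essential: -1-100, -1110-, 0-0001, 1-0010, 1-1011, 100101, 101-00, 110111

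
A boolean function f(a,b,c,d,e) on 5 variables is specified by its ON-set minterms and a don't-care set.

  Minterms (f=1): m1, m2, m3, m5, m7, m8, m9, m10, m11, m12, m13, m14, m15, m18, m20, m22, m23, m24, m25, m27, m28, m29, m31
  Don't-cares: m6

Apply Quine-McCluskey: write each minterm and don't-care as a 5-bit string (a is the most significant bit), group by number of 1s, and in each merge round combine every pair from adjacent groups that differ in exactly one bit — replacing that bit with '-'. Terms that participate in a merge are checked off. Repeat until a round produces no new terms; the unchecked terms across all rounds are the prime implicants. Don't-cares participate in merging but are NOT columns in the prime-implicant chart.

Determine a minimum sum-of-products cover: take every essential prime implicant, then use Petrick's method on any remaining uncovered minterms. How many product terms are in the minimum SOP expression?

size-2^0 implicants → 00001(✓)  00010(✓)  00011(✓)  00101(✓)  00110(✓)  00111(✓)  01000(✓)  01001(✓)  01010(✓)  01011(✓)  01100(✓)  01101(✓)  01110(✓)  01111(✓)  10010(✓)  10100(✓)  10110(✓)  10111(✓)  11000(✓)  11001(✓)  11011(✓)  11100(✓)  11101(✓)  11111(✓)
size-2^1 implicants → -0010(✓)  -0110(✓)  -0111(✓)  -1000(✓)  -1001(✓)  -1011(✓)  -1100(✓)  -1101(✓)  -1111(✓)  0-001(✓)  0-010(✓)  0-011(✓)  0-101(✓)  0-110(✓)  0-111(✓)  00-01(✓)  00-10(✓)  00-11(✓)  000-1(✓)  0001-(✓)  001-1(✓)  0011-(✓)  01-00(✓)  01-01(✓)  01-10(✓)  01-11(✓)  010-0(✓)  010-1(✓)  0100-(✓)  0101-(✓)  011-0(✓)  011-1(✓)  0110-(✓)  0111-(✓)  1-100  1-111(✓)  10-10(✓)  101-0  1011-(✓)  11-00(✓)  11-01(✓)  11-11(✓)  110-1(✓)  1100-(✓)  111-1(✓)  1110-(✓)
size-2^2 implicants → --111  -0-10  -011-  -1-00(✓)  -1-01(✓)  -1-11(✓)  -10-1(✓)  -100-(✓)  -11-1(✓)  -110-(✓)  0--01(✓)  0--10(✓)  0--11(✓)  0-0-1(✓)  0-01-(✓)  0-1-1(✓)  0-11-(✓)  00--1(✓)  00-1-(✓)  01--0(✓)  01--1(✓)  01-0-(✓)  01-1-(✓)  010--(✓)  011--(✓)  11--1(✓)  11-0-(✓)
size-2^3 implicants → -1--1  -1-0-  0---1  0--1-  01---
Unchecked terms (primes): --111, -0-10, -011-, -1--1, -1-0-, 0---1, 0--1-, 01---, 1-100, 101-0
Minterm coverage:
  m1 ⊆ 0---1 [E]
  m2 ⊆ -0-10,0--1-
  m3 ⊆ 0---1,0--1-
  m5 ⊆ 0---1 [E]
  m7 ⊆ --111,-011-,0---1,0--1-
  m8 ⊆ -1-0-,01---
  m9 ⊆ -1--1,-1-0-,0---1,01---
  m10 ⊆ 0--1-,01---
  m11 ⊆ -1--1,0---1,0--1-,01---
  m12 ⊆ -1-0-,01---
  m13 ⊆ -1--1,-1-0-,0---1,01---
  m14 ⊆ 0--1-,01---
  m15 ⊆ --111,-1--1,0---1,0--1-,01---
  m18 ⊆ -0-10 [E]
  m20 ⊆ 1-100,101-0
  m22 ⊆ -0-10,-011-,101-0
  m23 ⊆ --111,-011-
  m24 ⊆ -1-0- [E]
  m25 ⊆ -1--1,-1-0-
  m27 ⊆ -1--1 [E]
  m28 ⊆ -1-0-,1-100
  m29 ⊆ -1--1,-1-0-
  m31 ⊆ --111,-1--1
E = {-0-10, -1--1, -1-0-, 0---1}
Petrick residual → --111, 0--1-, 1-100
Cover = cde + b'de' + be + bd' + a'e + a'd + acd'e'  |cover|=7

7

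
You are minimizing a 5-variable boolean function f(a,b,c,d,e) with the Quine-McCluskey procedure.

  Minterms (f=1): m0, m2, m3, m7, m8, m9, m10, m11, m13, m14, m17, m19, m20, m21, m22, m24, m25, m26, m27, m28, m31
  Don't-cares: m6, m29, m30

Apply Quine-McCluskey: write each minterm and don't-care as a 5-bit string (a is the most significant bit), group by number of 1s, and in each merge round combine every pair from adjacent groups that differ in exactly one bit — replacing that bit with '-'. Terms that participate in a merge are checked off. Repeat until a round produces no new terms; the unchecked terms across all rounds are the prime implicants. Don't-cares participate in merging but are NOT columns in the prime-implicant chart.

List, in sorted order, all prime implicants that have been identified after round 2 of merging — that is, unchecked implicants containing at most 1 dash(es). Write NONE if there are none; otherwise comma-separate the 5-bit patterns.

NONE

Round 0: 00000✓ 00010✓ 00011✓ 00110✓ 00111✓ 01000✓ 01001✓ 01010✓ 01011✓ 01101✓ 01110✓ 10001✓ 10011✓ 10100✓ 10101✓ 10110✓ 11000✓ 11001✓ 11010✓ 11011✓ 11100✓ 11101✓ 11110✓ 11111✓
Round 1: -0011✓ -0110✓ -1000✓ -1001✓ -1010✓ -1011✓ -1101✓ -1110✓ 0-000✓ 0-010✓ 0-011✓ 0-110✓ 00-10✓ 00-11✓ 000-0✓ 0001-✓ 0011-✓ 01-01✓ 01-10✓ 010-0✓ 010-1✓ 0100-✓ 0101-✓ 1-001✓ 1-011✓ 1-100✓ 1-101✓ 1-110✓ 10-01✓ 100-1✓ 101-0✓ 1010-✓ 11-00✓ 11-01✓ 11-10✓ 11-11✓ 110-0✓ 110-1✓ 1100-✓ 1101-✓ 111-0✓ 111-1✓ 1110-✓ 1111-✓
Round 2: --011 --110 -1-01 -1-10 -10-0✓ -10-1✓ -100-✓ -101-✓ 0--10 0-0-0 0-01- 00-1- 010--✓ 1--01 1-0-1 1-1-0 1-10- 11--0✓ 11--1✓ 11-0-✓ 11-1-✓ 110--✓ 111--✓
Round 3: -10-- 11---
PIs = {--011, --110, -1-01, -1-10, -10--, 0--10, 0-0-0, 0-01-, 00-1-, 1--01, 1-0-1, 1-1-0, 1-10-, 11---}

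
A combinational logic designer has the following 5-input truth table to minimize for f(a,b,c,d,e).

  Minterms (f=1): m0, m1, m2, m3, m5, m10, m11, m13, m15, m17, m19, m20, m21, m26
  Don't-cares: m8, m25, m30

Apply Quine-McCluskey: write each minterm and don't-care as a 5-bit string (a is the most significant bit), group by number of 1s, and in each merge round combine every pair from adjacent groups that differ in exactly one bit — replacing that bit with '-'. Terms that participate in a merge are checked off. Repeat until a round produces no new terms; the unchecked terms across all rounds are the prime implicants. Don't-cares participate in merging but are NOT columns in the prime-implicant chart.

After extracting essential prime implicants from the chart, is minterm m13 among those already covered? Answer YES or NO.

NO

Round 0: 00000✓ 00001✓ 00010✓ 00011✓ 00101✓ 01000✓ 01010✓ 01011✓ 01101✓ 01111✓ 10001✓ 10011✓ 10100✓ 10101✓ 11001✓ 11010✓ 11110✓
Round 1: -0001✓ -0011✓ -0101✓ -1010 0-000✓ 0-010✓ 0-011✓ 0-101 00-01✓ 000-0✓ 000-1✓ 0000-✓ 0001-✓ 01-11 010-0✓ 0101-✓ 011-1 1-001 10-01✓ 100-1✓ 1010- 11-10
Round 2: -0-01 -00-1 0-0-0 0-01- 000--
PIs = {-0-01, -00-1, -1010, 0-0-0, 0-01-, 0-101, 000--, 01-11, 011-1, 1-001, 1010-, 11-10}
Coverage chart:
  m0: 0-0-0,000--
  m1: -0-01,-00-1,000--
  m2: 0-0-0,0-01-,000--
  m3: -00-1,0-01-,000--
  m5: -0-01,0-101
  m10: -1010,0-0-0,0-01-
  m11: 0-01-,01-11
  m13: 0-101,011-1
  m15: 01-11,011-1
  m17: -0-01,-00-1,1-001
  m19: -00-1 ←essential
  m20: 1010- ←essential
  m21: -0-01,1010-
  m26: -1010,11-10
Essential: -00-1, 1010-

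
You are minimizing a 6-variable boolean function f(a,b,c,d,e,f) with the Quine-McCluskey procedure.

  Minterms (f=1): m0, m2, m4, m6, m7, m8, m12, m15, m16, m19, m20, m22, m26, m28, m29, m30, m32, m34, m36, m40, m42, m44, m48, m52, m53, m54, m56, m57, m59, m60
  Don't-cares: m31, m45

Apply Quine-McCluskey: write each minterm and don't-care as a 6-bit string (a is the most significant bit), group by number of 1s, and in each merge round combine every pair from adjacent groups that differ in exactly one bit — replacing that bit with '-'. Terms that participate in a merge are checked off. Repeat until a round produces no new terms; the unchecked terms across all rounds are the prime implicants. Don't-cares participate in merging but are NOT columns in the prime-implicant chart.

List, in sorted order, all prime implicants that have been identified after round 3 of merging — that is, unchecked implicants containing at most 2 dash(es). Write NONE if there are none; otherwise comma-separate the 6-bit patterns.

-000-0, -101-0, 0-01-0, 0-1111, 00-111, 000--0, 00011-, 01-1-0, 010011, 011-10, 0111--, 10-0-0, 10110-, 11010-, 1110-1, 11100-

Round 0: 000000✓ 000010✓ 000100✓ 000110✓ 000111✓ 001000✓ 001100✓ 001111✓ 010000✓ 010011 010100✓ 010110✓ 011010✓ 011100✓ 011101✓ 011110✓ 011111✓ 100000✓ 100010✓ 100100✓ 101000✓ 101010✓ 101100✓ 101101✓ 110000✓ 110100✓ 110101✓ 110110✓ 111000✓ 111001✓ 111011✓ 111100✓
Round 1: -00000✓ -00010✓ -00100✓ -01000✓ -01100✓ -10000✓ -10100✓ -10110✓ -11100✓ 0-0000✓ 0-0100✓ 0-0110✓ 0-1100✓ 0-1111 00-000✓ 00-100✓ 00-111 000-00✓ 000-10✓ 0000-0✓ 0001-0✓ 00011- 001-00✓ 01-100✓ 01-110✓ 010-00✓ 0101-0✓ 011-10 0111-0✓ 0111-1✓ 01110-✓ 01111-✓ 1-0000✓ 1-0100✓ 1-1000✓ 1-1100✓ 10-000✓ 10-010✓ 10-100✓ 100-00✓ 1000-0✓ 101-00✓ 1010-0✓ 10110- 11-000✓ 11-100✓ 110-00✓ 1101-0✓ 11010- 111-00✓ 1110-1 11100-
Round 2: --0000✓ --0100✓ --1100✓ -0-000✓ -0-100✓ -00-00✓ -000-0 -01-00✓ -1-100✓ -10-00✓ -101-0 0--100✓ 0-0-00✓ 0-01-0 00--00✓ 000--0 01-1-0 0111-- 1--000✓ 1--100✓ 1-0-00✓ 1-1-00✓ 10--00✓ 10-0-0 11--00✓
Round 3: ---100 --0-00 -0--00 1---00
PIs = {---100, --0-00, -0--00, -000-0, -101-0, 0-01-0, 0-1111, 00-111, 000--0, 00011-, 01-1-0, 010011, 011-10, 0111--, 1---00, 10-0-0, 10110-, 11010-, 1110-1, 11100-}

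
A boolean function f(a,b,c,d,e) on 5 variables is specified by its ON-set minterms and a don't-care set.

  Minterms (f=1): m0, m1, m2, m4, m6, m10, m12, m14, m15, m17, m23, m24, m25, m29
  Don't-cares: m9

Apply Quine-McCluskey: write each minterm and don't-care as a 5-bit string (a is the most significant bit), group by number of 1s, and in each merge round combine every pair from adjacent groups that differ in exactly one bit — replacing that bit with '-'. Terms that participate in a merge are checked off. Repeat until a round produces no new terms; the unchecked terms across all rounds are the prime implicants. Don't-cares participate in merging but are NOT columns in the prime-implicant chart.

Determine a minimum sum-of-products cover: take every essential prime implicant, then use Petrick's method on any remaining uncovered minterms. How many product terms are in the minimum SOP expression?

8

[col 0] 00000*, 00001*, 00010*, 00100*, 00110*, 01001*, 01010*, 01100*, 01110*, 01111*, 10001*, 10111, 11000*, 11001*, 11101*
[col 1] -0001*, -1001*, 0-001*, 0-010*, 0-100*, 0-110*, 00-00*, 00-10*, 000-0*, 0000-, 001-0*, 01-10*, 011-0*, 0111-, 1-001*, 11-01, 1100-
[col 2] --001, 0--10, 0-1-0, 00--0
Prime implicants: --001, 0--10, 0-1-0, 00--0, 0000-, 0111-, 10111, 11-01, 1100-
PI chart (minterm → PIs covering it):
  0 | 00--0,0000-
  1 | --001,0000-
  2 | 0--10,00--0
  4 | 0-1-0,00--0
  6 | 0--10,0-1-0,00--0
  10 | 0--10  (sole → essential)
  12 | 0-1-0  (sole → essential)
  14 | 0--10,0-1-0,0111-
  15 | 0111-  (sole → essential)
  17 | --001  (sole → essential)
  23 | 10111  (sole → essential)
  24 | 1100-  (sole → essential)
  25 | --001,11-01,1100-
  29 | 11-01  (sole → essential)
Essential prime implicants: --001, 0--10, 0-1-0, 0111-, 10111, 11-01, 1100-
Petrick residual → 00--0
Minimum SOP uses 8 PIs: c'd'e + a'de' + a'ce' + a'b'e' + a'bcd + ab'cde + abd'e + abc'd'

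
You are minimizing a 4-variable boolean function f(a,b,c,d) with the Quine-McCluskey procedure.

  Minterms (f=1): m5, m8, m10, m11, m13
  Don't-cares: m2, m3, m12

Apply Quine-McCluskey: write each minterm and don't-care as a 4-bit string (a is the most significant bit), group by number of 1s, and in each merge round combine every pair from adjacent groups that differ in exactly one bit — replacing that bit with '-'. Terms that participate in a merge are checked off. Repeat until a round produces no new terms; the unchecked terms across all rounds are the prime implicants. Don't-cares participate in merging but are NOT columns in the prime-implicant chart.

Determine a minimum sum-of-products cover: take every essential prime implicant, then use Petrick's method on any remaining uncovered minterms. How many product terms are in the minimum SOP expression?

3

size-2^0 implicants → 0010(✓)  0011(✓)  0101(✓)  1000(✓)  1010(✓)  1011(✓)  1100(✓)  1101(✓)
size-2^1 implicants → -010(✓)  -011(✓)  -101  001-(✓)  1-00  10-0  101-(✓)  110-
size-2^2 implicants → -01-
Unchecked terms (primes): -01-, -101, 1-00, 10-0, 110-
Minterm coverage:
  m5 ⊆ -101 [E]
  m8 ⊆ 1-00,10-0
  m10 ⊆ -01-,10-0
  m11 ⊆ -01- [E]
  m13 ⊆ -101,110-
E = {-01-, -101}
Petrick residual → 1-00
Cover = b'c + bc'd + ac'd'  |cover|=3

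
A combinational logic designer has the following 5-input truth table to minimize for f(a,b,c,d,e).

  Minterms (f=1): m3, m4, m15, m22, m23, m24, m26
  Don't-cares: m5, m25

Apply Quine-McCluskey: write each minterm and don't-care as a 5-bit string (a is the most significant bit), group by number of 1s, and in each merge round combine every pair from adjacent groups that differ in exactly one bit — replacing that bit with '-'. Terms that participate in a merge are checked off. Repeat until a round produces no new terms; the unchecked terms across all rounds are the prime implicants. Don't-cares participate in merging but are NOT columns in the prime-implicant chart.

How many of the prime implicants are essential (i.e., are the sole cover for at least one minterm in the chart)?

5

Round 0: 00011 00100✓ 00101✓ 01111 10110✓ 10111✓ 11000✓ 11001✓ 11010✓
Round 1: 0010- 1011- 110-0 1100-
PIs = {00011, 0010-, 01111, 1011-, 110-0, 1100-}
Coverage chart:
  m3: 00011 ←essential
  m4: 0010- ←essential
  m15: 01111 ←essential
  m22: 1011- ←essential
  m23: 1011- ←essential
  m24: 110-0,1100-
  m26: 110-0 ←essential
Essential: 00011, 0010-, 01111, 1011-, 110-0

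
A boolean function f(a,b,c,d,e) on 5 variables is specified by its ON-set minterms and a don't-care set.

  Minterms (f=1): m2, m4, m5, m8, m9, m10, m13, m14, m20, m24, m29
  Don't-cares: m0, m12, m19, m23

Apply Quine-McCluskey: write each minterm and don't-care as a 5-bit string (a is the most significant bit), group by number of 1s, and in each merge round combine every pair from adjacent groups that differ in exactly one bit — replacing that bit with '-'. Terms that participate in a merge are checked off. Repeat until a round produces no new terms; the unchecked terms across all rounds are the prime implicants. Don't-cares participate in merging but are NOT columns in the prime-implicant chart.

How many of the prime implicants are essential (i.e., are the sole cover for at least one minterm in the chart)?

Round 0: 00000✓ 00010✓ 00100✓ 00101✓ 01000✓ 01001✓ 01010✓ 01100✓ 01101✓ 01110✓ 10011✓ 10100✓ 10111✓ 11000✓ 11101✓
Round 1: -0100 -1000 -1101 0-000✓ 0-010✓ 0-100✓ 0-101✓ 00-00✓ 000-0✓ 0010-✓ 01-00✓ 01-01✓ 01-10✓ 010-0✓ 0100-✓ 011-0✓ 0110-✓ 10-11
Round 2: 0--00 0-0-0 0-10- 01--0 01-0-
PIs = {-0100, -1000, -1101, 0--00, 0-0-0, 0-10-, 01--0, 01-0-, 10-11}
Coverage chart:
  m2: 0-0-0 ←essential
  m4: -0100,0--00,0-10-
  m5: 0-10- ←essential
  m8: -1000,0--00,0-0-0,01--0,01-0-
  m9: 01-0- ←essential
  m10: 0-0-0,01--0
  m13: -1101,0-10-,01-0-
  m14: 01--0 ←essential
  m20: -0100 ←essential
  m24: -1000 ←essential
  m29: -1101 ←essential
Essential: -0100, -1000, -1101, 0-0-0, 0-10-, 01--0, 01-0-

7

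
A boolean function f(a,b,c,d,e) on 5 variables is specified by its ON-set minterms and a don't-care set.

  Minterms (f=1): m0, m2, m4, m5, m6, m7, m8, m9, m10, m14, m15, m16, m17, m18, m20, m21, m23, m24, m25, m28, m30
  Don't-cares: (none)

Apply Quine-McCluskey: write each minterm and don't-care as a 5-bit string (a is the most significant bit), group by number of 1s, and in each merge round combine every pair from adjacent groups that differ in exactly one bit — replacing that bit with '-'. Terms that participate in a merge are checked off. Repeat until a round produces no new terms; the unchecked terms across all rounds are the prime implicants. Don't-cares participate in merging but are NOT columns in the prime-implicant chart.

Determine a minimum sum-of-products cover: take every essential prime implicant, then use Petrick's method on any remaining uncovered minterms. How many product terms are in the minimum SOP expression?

8

[col 0] 00000*, 00010*, 00100*, 00101*, 00110*, 00111*, 01000*, 01001*, 01010*, 01110*, 01111*, 10000*, 10001*, 10010*, 10100*, 10101*, 10111*, 11000*, 11001*, 11100*, 11110*
[col 1] -0000*, -0010*, -0100*, -0101*, -0111*, -1000*, -1001*, -1110, 0-000*, 0-010*, 0-110*, 0-111*, 00-00*, 00-10*, 000-0*, 001-0*, 001-1*, 0010-*, 0011-*, 01-10*, 010-0*, 0100-*, 0111-*, 1-000*, 1-001*, 1-100*, 10-00*, 10-01*, 100-0*, 1000-*, 101-1*, 1010-*, 11-00*, 1100-*, 111-0
[col 2] --000, -0-00, -00-0, -01-1, -010-, -100-, 0--10, 0-0-0, 0-11-, 00--0, 001--, 1--00, 1-00-, 10-0-
Prime implicants: --000, -0-00, -00-0, -01-1, -010-, -100-, -1110, 0--10, 0-0-0, 0-11-, 00--0, 001--, 1--00, 1-00-, 10-0-, 111-0
PI chart (minterm → PIs covering it):
  0 | --000,-0-00,-00-0,0-0-0,00--0
  2 | -00-0,0--10,0-0-0,00--0
  4 | -0-00,-010-,00--0,001--
  5 | -01-1,-010-,001--
  6 | 0--10,0-11-,00--0,001--
  7 | -01-1,0-11-,001--
  8 | --000,-100-,0-0-0
  9 | -100-  (sole → essential)
  10 | 0--10,0-0-0
  14 | -1110,0--10,0-11-
  15 | 0-11-  (sole → essential)
  16 | --000,-0-00,-00-0,1--00,1-00-,10-0-
  17 | 1-00-,10-0-
  18 | -00-0  (sole → essential)
  20 | -0-00,-010-,1--00,10-0-
  21 | -01-1,-010-,10-0-
  23 | -01-1  (sole → essential)
  24 | --000,-100-,1--00,1-00-
  25 | -100-,1-00-
  28 | 1--00,111-0
  30 | -1110,111-0
Essential prime implicants: -00-0, -01-1, -100-, 0-11-
Petrick residual → -0-00, 0--10, 1-00-, 111-0
Minimum SOP uses 8 PIs: b'd'e' + b'c'e' + b'ce + bc'd' + a'de' + a'cd + ac'd' + abce'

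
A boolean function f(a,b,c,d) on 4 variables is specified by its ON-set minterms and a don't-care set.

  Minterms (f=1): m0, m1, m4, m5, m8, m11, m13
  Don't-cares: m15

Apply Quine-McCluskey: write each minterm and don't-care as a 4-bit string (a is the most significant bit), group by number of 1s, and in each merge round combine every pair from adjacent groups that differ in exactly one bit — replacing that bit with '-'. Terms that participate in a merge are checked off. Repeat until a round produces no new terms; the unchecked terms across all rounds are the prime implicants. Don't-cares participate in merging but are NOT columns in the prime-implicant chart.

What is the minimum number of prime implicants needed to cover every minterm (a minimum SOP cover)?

4

[col 0] 0000*, 0001*, 0100*, 0101*, 1000*, 1011*, 1101*, 1111*
[col 1] -000, -101, 0-00*, 0-01*, 000-*, 010-*, 1-11, 11-1
[col 2] 0-0-
Prime implicants: -000, -101, 0-0-, 1-11, 11-1
PI chart (minterm → PIs covering it):
  0 | -000,0-0-
  1 | 0-0-  (sole → essential)
  4 | 0-0-  (sole → essential)
  5 | -101,0-0-
  8 | -000  (sole → essential)
  11 | 1-11  (sole → essential)
  13 | -101,11-1
Essential prime implicants: -000, 0-0-, 1-11
Petrick residual → -101
Minimum SOP uses 4 PIs: b'c'd' + bc'd + a'c' + acd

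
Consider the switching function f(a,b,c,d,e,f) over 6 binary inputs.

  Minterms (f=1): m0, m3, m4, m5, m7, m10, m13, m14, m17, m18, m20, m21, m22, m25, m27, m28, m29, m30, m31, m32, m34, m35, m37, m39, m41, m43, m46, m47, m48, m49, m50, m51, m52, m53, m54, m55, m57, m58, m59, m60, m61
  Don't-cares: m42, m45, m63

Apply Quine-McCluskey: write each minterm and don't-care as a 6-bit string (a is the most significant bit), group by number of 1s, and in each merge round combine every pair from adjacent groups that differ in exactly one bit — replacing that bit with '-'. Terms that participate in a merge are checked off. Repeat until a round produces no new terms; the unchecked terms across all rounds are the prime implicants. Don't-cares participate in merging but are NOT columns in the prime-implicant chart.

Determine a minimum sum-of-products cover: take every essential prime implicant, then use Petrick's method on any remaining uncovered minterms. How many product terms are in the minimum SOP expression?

13

Round 0: 000000✓ 000011✓ 000100✓ 000101✓ 000111✓ 001010✓ 001101✓ 001110✓ 010001✓ 010010✓ 010100✓ 010101✓ 010110✓ 011001✓ 011011✓ 011100✓ 011101✓ 011110✓ 011111✓ 100000✓ 100010✓ 100011✓ 100101✓ 100111✓ 101001✓ 101010✓ 101011✓ 101101✓ 101110✓ 101111✓ 110000✓ 110001✓ 110010✓ 110011✓ 110100✓ 110101✓ 110110✓ 110111✓ 111001✓ 111010✓ 111011✓ 111100✓ 111101✓ 111111✓
Round 1: -00000 -00011✓ -00101✓ -00111✓ -01010✓ -01101✓ -01110✓ -10001✓ -10010✓ -10100✓ -10101✓ -10110✓ -11001✓ -11011✓ -11100✓ -11101✓ -11111✓ 0-0100✓ 0-0101✓ 0-1101✓ 0-1110 00-101✓ 000-00 000-11✓ 0001-1✓ 00010-✓ 001-10✓ 01-001✓ 01-100✓ 01-101✓ 01-110✓ 010-01✓ 010-10✓ 0101-0✓ 01010-✓ 011-01✓ 011-11✓ 0110-1✓ 0111-0✓ 0111-1✓ 01110-✓ 01111-✓ 1-0000✓ 1-0010✓ 1-0011✓ 1-0101✓ 1-0111✓ 1-1001✓ 1-1010✓ 1-1011✓ 1-1101✓ 1-1111✓ 10-010✓ 10-011✓ 10-101✓ 10-111✓ 100-11✓ 1000-0✓ 10001-✓ 1001-1✓ 101-01✓ 101-10✓ 101-11✓ 1010-1✓ 10101-✓ 1011-1✓ 10111-✓ 11-001✓ 11-010✓ 11-011✓ 11-100✓ 11-101✓ 11-111✓ 110-00✓ 110-01✓ 110-10✓ 110-11✓ 1100-0✓ 1100-1✓ 11000-✓ 11001-✓ 1101-0✓ 1101-1✓ 11010-✓ 11011-✓ 111-01✓ 111-11✓ 1110-1✓ 11101-✓ 1111-1✓ 11110-✓
Round 2: --0101✓ --1101✓ -0-101✓ -00-11 -001-1 -01-10 -1-001✓ -1-100✓ -1-101✓ -10-01✓ -10-10 -101-0 -1010-✓ -11-01✓ -11-11✓ -110-1✓ -111-1✓ -1110-✓ 0--101✓ 0-010- 01--01✓ 01-1-0 01-10-✓ 011--1✓ 0111-- 1--010✓ 1--011✓ 1--101✓ 1--111✓ 1-0-11✓ 1-00-0 1-001-✓ 1-01-1✓ 1-1-01✓ 1-1-11✓ 1-10-1✓ 1-101-✓ 1-11-1✓ 10--11✓ 10-01-✓ 10-1-1✓ 101--1✓ 101-1- 11--01✓ 11--11✓ 11-0-1✓ 11-01-✓ 11-1-1✓ 11-10-✓ 110--0✓ 110--1✓ 110-0-✓ 110-1-✓ 1100--✓ 1101--✓ 111--1✓
Round 3: ---101 -1--01 -1-10- -11--1 1---11 1--01- 1--1-1 1-1--1 11---1 110---
PIs = {---101, -00-11, -00000, -001-1, -01-10, -1--01, -1-10-, -10-10, -101-0, -11--1, 0-010-, 0-1110, 000-00, 01-1-0, 0111--, 1---11, 1--01-, 1--1-1, 1-00-0, 1-1--1, 101-1-, 11---1, 110---}
Coverage chart:
  m0: -00000,000-00
  m3: -00-11 ←essential
  m4: 0-010-,000-00
  m5: ---101,-001-1,0-010-
  m7: -00-11,-001-1
  m10: -01-10 ←essential
  m13: ---101 ←essential
  m14: -01-10,0-1110
  m17: -1--01 ←essential
  m18: -10-10 ←essential
  m20: -1-10-,-101-0,0-010-,01-1-0
  m21: ---101,-1--01,-1-10-,0-010-
  m22: -10-10,-101-0,01-1-0
  m25: -1--01,-11--1
  m27: -11--1 ←essential
  m28: -1-10-,01-1-0,0111--
  m29: ---101,-1--01,-1-10-,-11--1,0111--
  m30: 0-1110,01-1-0,0111--
  m31: -11--1,0111--
  m32: -00000,1-00-0
  m34: 1--01-,1-00-0
  m35: -00-11,1---11,1--01-
  m37: ---101,-001-1,1--1-1
  m39: -00-11,-001-1,1---11,1--1-1
  m41: 1-1--1 ←essential
  m43: 1---11,1--01-,1-1--1,101-1-
  m46: -01-10,101-1-
  m47: 1---11,1--1-1,1-1--1,101-1-
  m48: 1-00-0,110---
  m49: -1--01,11---1,110---
  m50: -10-10,1--01-,1-00-0,110---
  m51: 1---11,1--01-,11---1,110---
  m52: -1-10-,-101-0,110---
  m53: ---101,-1--01,-1-10-,1--1-1,11---1,110---
  m54: -10-10,-101-0,110---
  m55: 1---11,1--1-1,11---1,110---
  m57: -1--01,-11--1,1-1--1,11---1
  m58: 1--01- ←essential
  m59: -11--1,1---11,1--01-,1-1--1,11---1
  m60: -1-10- ←essential
  m61: ---101,-1--01,-1-10-,-11--1,1--1-1,1-1--1,11---1
Essential: ---101, -00-11, -01-10, -1--01, -1-10-, -10-10, -11--1, 1--01-, 1-1--1
Petrick residual → -00000, 0-010-, 0-1110, 110---
Min cover (13 terms): de'f + b'c'ef + b'c'd'e'f' + b'cef' + be'f + bde' + bc'ef' + bcf + a'c'de' + a'cdef' + ad'e + acf + abc'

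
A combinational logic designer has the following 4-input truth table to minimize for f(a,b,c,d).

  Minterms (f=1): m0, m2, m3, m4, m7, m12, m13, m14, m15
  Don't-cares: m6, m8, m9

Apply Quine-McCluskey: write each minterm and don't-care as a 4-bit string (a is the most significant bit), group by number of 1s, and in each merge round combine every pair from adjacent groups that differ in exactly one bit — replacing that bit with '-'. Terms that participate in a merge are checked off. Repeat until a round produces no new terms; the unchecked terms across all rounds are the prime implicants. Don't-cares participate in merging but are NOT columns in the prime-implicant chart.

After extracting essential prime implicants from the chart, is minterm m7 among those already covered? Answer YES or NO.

YES

size-2^0 implicants → 0000(✓)  0010(✓)  0011(✓)  0100(✓)  0110(✓)  0111(✓)  1000(✓)  1001(✓)  1100(✓)  1101(✓)  1110(✓)  1111(✓)
size-2^1 implicants → -000(✓)  -100(✓)  -110(✓)  -111(✓)  0-00(✓)  0-10(✓)  0-11(✓)  00-0(✓)  001-(✓)  01-0(✓)  011-(✓)  1-00(✓)  1-01(✓)  100-(✓)  11-0(✓)  11-1(✓)  110-(✓)  111-(✓)
size-2^2 implicants → --00  -1-0  -11-  0--0  0-1-  1-0-  11--
Unchecked terms (primes): --00, -1-0, -11-, 0--0, 0-1-, 1-0-, 11--
Minterm coverage:
  m0 ⊆ --00,0--0
  m2 ⊆ 0--0,0-1-
  m3 ⊆ 0-1- [E]
  m4 ⊆ --00,-1-0,0--0
  m7 ⊆ -11-,0-1-
  m12 ⊆ --00,-1-0,1-0-,11--
  m13 ⊆ 1-0-,11--
  m14 ⊆ -1-0,-11-,11--
  m15 ⊆ -11-,11--
E = {0-1-}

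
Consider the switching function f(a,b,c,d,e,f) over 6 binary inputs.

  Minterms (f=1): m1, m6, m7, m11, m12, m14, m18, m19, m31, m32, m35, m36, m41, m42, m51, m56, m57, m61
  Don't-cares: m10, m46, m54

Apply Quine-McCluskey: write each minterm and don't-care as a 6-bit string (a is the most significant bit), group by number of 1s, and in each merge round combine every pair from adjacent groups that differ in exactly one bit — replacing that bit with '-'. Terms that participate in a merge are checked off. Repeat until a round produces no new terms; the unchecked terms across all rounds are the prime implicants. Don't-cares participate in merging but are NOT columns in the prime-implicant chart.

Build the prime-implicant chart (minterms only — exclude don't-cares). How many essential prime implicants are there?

size-2^0 implicants → 000001  000110(✓)  000111(✓)  001010(✓)  001011(✓)  001100(✓)  001110(✓)  010010(✓)  010011(✓)  011111  100000(✓)  100011(✓)  100100(✓)  101001(✓)  101010(✓)  101110(✓)  110011(✓)  110110  111000(✓)  111001(✓)  111101(✓)
size-2^1 implicants → -01010(✓)  -01110(✓)  -10011  00-110  00011-  001-10(✓)  00101-  0011-0  01001-  1-0011  1-1001  100-00  101-10(✓)  111-01  11100-
size-2^2 implicants → -01-10
Unchecked terms (primes): -01-10, -10011, 00-110, 000001, 00011-, 00101-, 0011-0, 01001-, 011111, 1-0011, 1-1001, 100-00, 110110, 111-01, 11100-
Minterm coverage:
  m1 ⊆ 000001 [E]
  m6 ⊆ 00-110,00011-
  m7 ⊆ 00011- [E]
  m11 ⊆ 00101- [E]
  m12 ⊆ 0011-0 [E]
  m14 ⊆ -01-10,00-110,0011-0
  m18 ⊆ 01001- [E]
  m19 ⊆ -10011,01001-
  m31 ⊆ 011111 [E]
  m32 ⊆ 100-00 [E]
  m35 ⊆ 1-0011 [E]
  m36 ⊆ 100-00 [E]
  m41 ⊆ 1-1001 [E]
  m42 ⊆ -01-10 [E]
  m51 ⊆ -10011,1-0011
  m56 ⊆ 11100- [E]
  m57 ⊆ 1-1001,111-01,11100-
  m61 ⊆ 111-01 [E]
E = {-01-10, 000001, 00011-, 00101-, 0011-0, 01001-, 011111, 1-0011, 1-1001, 100-00, 111-01, 11100-}

12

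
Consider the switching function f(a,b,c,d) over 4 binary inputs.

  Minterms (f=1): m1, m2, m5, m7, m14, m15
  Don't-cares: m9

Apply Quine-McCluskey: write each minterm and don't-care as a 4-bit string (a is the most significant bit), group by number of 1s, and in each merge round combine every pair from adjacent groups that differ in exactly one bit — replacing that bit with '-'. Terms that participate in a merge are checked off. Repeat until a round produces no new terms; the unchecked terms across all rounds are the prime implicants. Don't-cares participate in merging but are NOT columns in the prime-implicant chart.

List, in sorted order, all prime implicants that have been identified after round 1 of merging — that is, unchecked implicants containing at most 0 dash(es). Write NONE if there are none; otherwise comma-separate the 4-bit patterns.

0010

[col 0] 0001*, 0010, 0101*, 0111*, 1001*, 1110*, 1111*
[col 1] -001, -111, 0-01, 01-1, 111-
Prime implicants: -001, -111, 0-01, 0010, 01-1, 111-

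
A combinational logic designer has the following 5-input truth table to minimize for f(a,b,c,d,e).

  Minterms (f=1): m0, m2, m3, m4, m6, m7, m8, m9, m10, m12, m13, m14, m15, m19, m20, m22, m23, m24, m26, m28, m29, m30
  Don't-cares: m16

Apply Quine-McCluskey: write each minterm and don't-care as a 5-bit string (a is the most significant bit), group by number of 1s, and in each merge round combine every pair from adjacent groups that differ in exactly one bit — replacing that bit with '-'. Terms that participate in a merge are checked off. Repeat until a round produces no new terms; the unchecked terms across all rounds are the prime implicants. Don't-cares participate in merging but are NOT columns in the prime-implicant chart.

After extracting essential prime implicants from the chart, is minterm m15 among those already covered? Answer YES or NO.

NO

[col 0] 00000*, 00010*, 00011*, 00100*, 00110*, 00111*, 01000*, 01001*, 01010*, 01100*, 01101*, 01110*, 01111*, 10000*, 10011*, 10100*, 10110*, 10111*, 11000*, 11010*, 11100*, 11101*, 11110*
[col 1] -0000*, -0011*, -0100*, -0110*, -0111*, -1000*, -1010*, -1100*, -1101*, -1110*, 0-000*, 0-010*, 0-100*, 0-110*, 0-111*, 00-00*, 00-10*, 00-11*, 000-0*, 0001-*, 001-0*, 0011-*, 01-00*, 01-01*, 01-10*, 010-0*, 0100-*, 011-0*, 011-1*, 0110-*, 0111-*, 1-000*, 1-100*, 1-110*, 10-00*, 10-11*, 101-0*, 1011-*, 11-00*, 11-10*, 110-0*, 111-0*, 1110-*
[col 2] --000*, --100*, --110*, -0-00*, -0-11, -01-0*, -011-, -1-00*, -1-10*, -10-0*, -11-0*, -110-, 0--00*, 0--10*, 0-0-0*, 0-1-0*, 0-11-, 00--0*, 00-1-, 01--0*, 01-0-, 011--, 1--00*, 1-1-0*, 11--0*
[col 3] ---00, --1-0, -1--0, 0---0
Prime implicants: ---00, --1-0, -0-11, -011-, -1--0, -110-, 0---0, 0-11-, 00-1-, 01-0-, 011--
PI chart (minterm → PIs covering it):
  0 | ---00,0---0
  2 | 0---0,00-1-
  3 | -0-11,00-1-
  4 | ---00,--1-0,0---0
  6 | --1-0,-011-,0---0,0-11-,00-1-
  7 | -0-11,-011-,0-11-,00-1-
  8 | ---00,-1--0,0---0,01-0-
  9 | 01-0-  (sole → essential)
  10 | -1--0,0---0
  12 | ---00,--1-0,-1--0,-110-,0---0,01-0-,011--
  13 | -110-,01-0-,011--
  14 | --1-0,-1--0,0---0,0-11-,011--
  15 | 0-11-,011--
  19 | -0-11  (sole → essential)
  20 | ---00,--1-0
  22 | --1-0,-011-
  23 | -0-11,-011-
  24 | ---00,-1--0
  26 | -1--0  (sole → essential)
  28 | ---00,--1-0,-1--0,-110-
  29 | -110-  (sole → essential)
  30 | --1-0,-1--0
Essential prime implicants: -0-11, -1--0, -110-, 01-0-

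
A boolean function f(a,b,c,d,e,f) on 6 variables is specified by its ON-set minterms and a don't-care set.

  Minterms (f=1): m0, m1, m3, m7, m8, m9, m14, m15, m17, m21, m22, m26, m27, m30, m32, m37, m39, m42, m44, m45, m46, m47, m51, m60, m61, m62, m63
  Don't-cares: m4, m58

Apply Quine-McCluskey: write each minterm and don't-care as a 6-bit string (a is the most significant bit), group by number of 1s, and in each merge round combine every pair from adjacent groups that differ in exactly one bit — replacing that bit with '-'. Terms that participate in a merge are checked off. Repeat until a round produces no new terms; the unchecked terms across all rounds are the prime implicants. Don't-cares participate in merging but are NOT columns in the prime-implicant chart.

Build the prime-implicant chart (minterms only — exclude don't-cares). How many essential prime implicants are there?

size-2^0 implicants → 000000(✓)  000001(✓)  000011(✓)  000100(✓)  000111(✓)  001000(✓)  001001(✓)  001110(✓)  001111(✓)  010001(✓)  010101(✓)  010110(✓)  011010(✓)  011011(✓)  011110(✓)  100000(✓)  100101(✓)  100111(✓)  101010(✓)  101100(✓)  101101(✓)  101110(✓)  101111(✓)  110011  111010(✓)  111100(✓)  111101(✓)  111110(✓)  111111(✓)
size-2^1 implicants → -00000  -00111(✓)  -01110(✓)  -01111(✓)  -11010(✓)  -11110(✓)  0-0001  0-1110(✓)  00-000(✓)  00-001(✓)  00-111(✓)  000-00  000-11  0000-1  00000-(✓)  00100-(✓)  00111-(✓)  01-110  010-01  011-10(✓)  01101-  1-1010(✓)  1-1100(✓)  1-1101(✓)  1-1110(✓)  1-1111(✓)  10-101(✓)  10-111(✓)  1001-1(✓)  101-10(✓)  1011-0(✓)  1011-1(✓)  10110-(✓)  10111-(✓)  111-10(✓)  1111-0(✓)  1111-1(✓)  11110-(✓)  11111-(✓)
size-2^2 implicants → --1110  -0-111  -0111-  -11-10  00-00-  1-1-10  1-11-0(✓)  1-11-1(✓)  1-110-(✓)  1-111-(✓)  10-1-1  1011--(✓)  1111--(✓)
size-2^3 implicants → 1-11--
Unchecked terms (primes): --1110, -0-111, -00000, -0111-, -11-10, 0-0001, 00-00-, 000-00, 000-11, 0000-1, 01-110, 010-01, 01101-, 1-1-10, 1-11--, 10-1-1, 110011
Minterm coverage:
  m0 ⊆ -00000,00-00-,000-00
  m1 ⊆ 0-0001,00-00-,0000-1
  m3 ⊆ 000-11,0000-1
  m7 ⊆ -0-111,000-11
  m8 ⊆ 00-00- [E]
  m9 ⊆ 00-00- [E]
  m14 ⊆ --1110,-0111-
  m15 ⊆ -0-111,-0111-
  m17 ⊆ 0-0001,010-01
  m21 ⊆ 010-01 [E]
  m22 ⊆ 01-110 [E]
  m26 ⊆ -11-10,01101-
  m27 ⊆ 01101- [E]
  m30 ⊆ --1110,-11-10,01-110
  m32 ⊆ -00000 [E]
  m37 ⊆ 10-1-1 [E]
  m39 ⊆ -0-111,10-1-1
  m42 ⊆ 1-1-10 [E]
  m44 ⊆ 1-11-- [E]
  m45 ⊆ 1-11--,10-1-1
  m46 ⊆ --1110,-0111-,1-1-10,1-11--
  m47 ⊆ -0-111,-0111-,1-11--,10-1-1
  m51 ⊆ 110011 [E]
  m60 ⊆ 1-11-- [E]
  m61 ⊆ 1-11-- [E]
  m62 ⊆ --1110,-11-10,1-1-10,1-11--
  m63 ⊆ 1-11-- [E]
E = {-00000, 00-00-, 01-110, 010-01, 01101-, 1-1-10, 1-11--, 10-1-1, 110011}

9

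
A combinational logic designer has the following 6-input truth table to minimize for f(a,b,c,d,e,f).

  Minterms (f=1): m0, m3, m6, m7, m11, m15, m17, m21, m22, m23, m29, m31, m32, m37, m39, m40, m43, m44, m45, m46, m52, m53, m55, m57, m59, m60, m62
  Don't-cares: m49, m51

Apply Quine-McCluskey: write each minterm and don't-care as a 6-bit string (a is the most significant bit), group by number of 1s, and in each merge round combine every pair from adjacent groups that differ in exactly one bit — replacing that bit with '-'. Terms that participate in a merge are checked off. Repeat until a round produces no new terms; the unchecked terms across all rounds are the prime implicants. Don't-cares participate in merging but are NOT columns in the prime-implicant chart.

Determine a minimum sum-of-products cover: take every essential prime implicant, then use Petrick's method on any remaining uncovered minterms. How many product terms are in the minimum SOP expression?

12

size-2^0 implicants → 000000(✓)  000011(✓)  000110(✓)  000111(✓)  001011(✓)  001111(✓)  010001(✓)  010101(✓)  010110(✓)  010111(✓)  011101(✓)  011111(✓)  100000(✓)  100101(✓)  100111(✓)  101000(✓)  101011(✓)  101100(✓)  101101(✓)  101110(✓)  110001(✓)  110011(✓)  110100(✓)  110101(✓)  110111(✓)  111001(✓)  111011(✓)  111100(✓)  111110(✓)
size-2^1 implicants → -00000  -00111(✓)  -01011  -10001(✓)  -10101(✓)  -10111(✓)  0-0110(✓)  0-0111(✓)  0-1111(✓)  00-011(✓)  00-111(✓)  000-11(✓)  00011-(✓)  001-11(✓)  01-101(✓)  01-111(✓)  010-01(✓)  0101-1(✓)  01011-(✓)  0111-1(✓)  1-0101(✓)  1-0111(✓)  1-1011  1-1100(✓)  1-1110(✓)  10-000  10-101  1001-1(✓)  101-00  1011-0(✓)  10110-  11-001(✓)  11-011(✓)  11-100  110-01(✓)  110-11(✓)  1100-1(✓)  1101-1(✓)  11010-  1110-1(✓)  1111-0(✓)
size-2^2 implicants → --0111  -10-01  -101-1  0--111  0-011-  00--11  01-1-1  1-01-1  1-11-0  11-0-1  110--1
Unchecked terms (primes): --0111, -00000, -01011, -10-01, -101-1, 0--111, 0-011-, 00--11, 01-1-1, 1-01-1, 1-1011, 1-11-0, 10-000, 10-101, 101-00, 10110-, 11-0-1, 11-100, 110--1, 11010-
Minterm coverage:
  m0 ⊆ -00000 [E]
  m3 ⊆ 00--11 [E]
  m6 ⊆ 0-011- [E]
  m7 ⊆ --0111,0--111,0-011-,00--11
  m11 ⊆ -01011,00--11
  m15 ⊆ 0--111,00--11
  m17 ⊆ -10-01 [E]
  m21 ⊆ -10-01,-101-1,01-1-1
  m22 ⊆ 0-011- [E]
  m23 ⊆ --0111,-101-1,0--111,0-011-,01-1-1
  m29 ⊆ 01-1-1 [E]
  m31 ⊆ 0--111,01-1-1
  m32 ⊆ -00000,10-000
  m37 ⊆ 1-01-1,10-101
  m39 ⊆ --0111,1-01-1
  m40 ⊆ 10-000,101-00
  m43 ⊆ -01011,1-1011
  m44 ⊆ 1-11-0,101-00,10110-
  m45 ⊆ 10-101,10110-
  m46 ⊆ 1-11-0 [E]
  m52 ⊆ 11-100,11010-
  m53 ⊆ -10-01,-101-1,1-01-1,110--1,11010-
  m55 ⊆ --0111,-101-1,1-01-1,110--1
  m57 ⊆ 11-0-1 [E]
  m59 ⊆ 1-1011,11-0-1
  m60 ⊆ 1-11-0,11-100
  m62 ⊆ 1-11-0 [E]
E = {-00000, -10-01, 0-011-, 00--11, 01-1-1, 1-11-0, 11-0-1}
Petrick residual → --0111, -01011, 10-000, 10-101, 11-100
Cover = c'def + b'c'd'e'f' + b'cd'ef + bc'e'f + a'c'de + a'b'ef + a'bdf + acdf' + ab'd'e'f' + ab'de'f + abd'f + abde'f'  |cover|=12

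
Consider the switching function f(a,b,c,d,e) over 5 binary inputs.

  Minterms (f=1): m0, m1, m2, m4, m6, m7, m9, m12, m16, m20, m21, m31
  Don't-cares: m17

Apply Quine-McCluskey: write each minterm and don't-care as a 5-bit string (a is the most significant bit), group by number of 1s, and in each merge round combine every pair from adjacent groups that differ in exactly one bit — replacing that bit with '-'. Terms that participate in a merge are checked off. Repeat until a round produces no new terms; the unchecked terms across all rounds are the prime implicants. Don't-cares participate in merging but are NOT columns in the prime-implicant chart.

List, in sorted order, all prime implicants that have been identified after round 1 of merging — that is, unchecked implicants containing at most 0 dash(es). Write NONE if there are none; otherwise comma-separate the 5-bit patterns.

[col 0] 00000*, 00001*, 00010*, 00100*, 00110*, 00111*, 01001*, 01100*, 10000*, 10001*, 10100*, 10101*, 11111
[col 1] -0000*, -0001*, -0100*, 0-001, 0-100, 00-00*, 00-10*, 000-0*, 0000-*, 001-0*, 0011-, 10-00*, 10-01*, 1000-*, 1010-*
[col 2] -0-00, -000-, 00--0, 10-0-
Prime implicants: -0-00, -000-, 0-001, 0-100, 00--0, 0011-, 10-0-, 11111

11111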